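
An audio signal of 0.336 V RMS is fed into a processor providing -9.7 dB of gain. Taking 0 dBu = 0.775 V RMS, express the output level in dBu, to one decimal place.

Input level: 20·log₁₀(0.336/0.775) = -7.26 dBu.
Output: -7.26 − 9.7 = -17.0 dBu.

-17.0 dBu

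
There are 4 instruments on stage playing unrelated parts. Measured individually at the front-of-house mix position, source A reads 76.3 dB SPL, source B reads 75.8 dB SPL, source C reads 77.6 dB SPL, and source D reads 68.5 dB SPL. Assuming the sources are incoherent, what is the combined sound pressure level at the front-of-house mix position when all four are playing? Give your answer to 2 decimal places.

81.62 dB SPL

Add the sources as powers (linear), then convert back to dB:
L_total = 10·log₁₀(10^(76.3/10) + 10^(75.8/10) + 10^(77.6/10) + 10^(68.5/10)) = 10·log₁₀(145300000) = 81.62 dB SPL.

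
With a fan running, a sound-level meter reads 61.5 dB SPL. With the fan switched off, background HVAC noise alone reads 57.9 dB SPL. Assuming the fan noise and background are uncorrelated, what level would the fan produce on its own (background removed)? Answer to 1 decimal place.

59.0 dB SPL

Subtract intensities: L_src = 10·log₁₀(10^(L_total/10) − 10^(L_bg/10)).
L_src = 10·log₁₀(10^(61.5/10) − 10^(57.9/10)) = 10·log₁₀(795900) = 59.0 dB SPL.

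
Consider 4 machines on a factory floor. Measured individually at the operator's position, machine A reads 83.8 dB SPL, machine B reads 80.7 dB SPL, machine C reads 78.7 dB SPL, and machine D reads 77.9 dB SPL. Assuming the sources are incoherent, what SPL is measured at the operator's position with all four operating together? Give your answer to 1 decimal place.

86.9 dB SPL

Add the sources as powers (linear), then convert back to dB:
L_total = 10·log₁₀(10^(83.8/10) + 10^(80.7/10) + 10^(78.7/10) + 10^(77.9/10)) = 10·log₁₀(493200000) = 86.9 dB SPL.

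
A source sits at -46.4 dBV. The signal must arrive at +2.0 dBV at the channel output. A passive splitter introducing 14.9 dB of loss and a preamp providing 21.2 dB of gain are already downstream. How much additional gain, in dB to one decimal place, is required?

42.1 dB

The required make-up gain is the shortfall in the dB sum.
G = +2.0 − (-46.4) + 14.9 − 21.2 = 42.1 dB.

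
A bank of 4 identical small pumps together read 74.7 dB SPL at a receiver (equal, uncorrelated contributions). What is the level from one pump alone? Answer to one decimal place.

68.7 dB SPL

4 equal incoherent sources add 10·log₁₀(4) = 6.02 dB over one source.
L_one = 74.7 − 6.02 = 68.7 dB SPL.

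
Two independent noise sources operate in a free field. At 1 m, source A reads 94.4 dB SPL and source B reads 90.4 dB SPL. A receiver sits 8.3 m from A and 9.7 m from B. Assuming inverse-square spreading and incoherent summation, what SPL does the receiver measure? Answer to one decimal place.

77.1 dB SPL

At the listener: L_A = 94.4 − 20·log₁₀(8.3) = 76.02 dB; L_B = 90.4 − 20·log₁₀(9.7) = 70.66 dB.
Combined: 10·log₁₀(10^(76.02/10)+10^(70.66/10)) = 77.1 dB SPL.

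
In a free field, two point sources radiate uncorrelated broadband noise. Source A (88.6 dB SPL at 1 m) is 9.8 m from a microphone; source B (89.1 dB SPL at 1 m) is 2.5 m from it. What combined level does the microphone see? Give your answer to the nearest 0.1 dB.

At the listener: L_A = 88.6 − 20·log₁₀(9.8) = 68.78 dB; L_B = 89.1 − 20·log₁₀(2.5) = 81.14 dB.
Combined: 10·log₁₀(10^(68.78/10)+10^(81.14/10)) = 81.4 dB SPL.

81.4 dB SPL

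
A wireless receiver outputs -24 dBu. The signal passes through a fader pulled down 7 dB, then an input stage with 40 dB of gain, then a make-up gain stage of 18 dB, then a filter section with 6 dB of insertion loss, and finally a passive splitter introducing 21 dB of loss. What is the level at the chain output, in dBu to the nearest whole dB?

0 dBu

Cascaded gains and losses add directly in dB.
-24 − 7 + 40 + 18 − 6 − 21 = 0 dBu.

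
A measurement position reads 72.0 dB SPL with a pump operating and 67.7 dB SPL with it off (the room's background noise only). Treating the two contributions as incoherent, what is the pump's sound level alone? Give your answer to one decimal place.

Background correction is a power subtraction:
L_src = 10·log₁₀(10^(72.0/10) − 10^(67.7/10)) = 10·log₁₀(9960000) = 70.0 dB SPL.

70.0 dB SPL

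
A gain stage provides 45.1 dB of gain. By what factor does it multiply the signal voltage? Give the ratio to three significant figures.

180

Voltage ratio = 10^(dB/20).
10^(45.1/20) = 10^(2.255) = 180.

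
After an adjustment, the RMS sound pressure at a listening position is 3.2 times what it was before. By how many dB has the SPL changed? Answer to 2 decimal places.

Sound pressure is an amplitude quantity: ΔL = 20·log₁₀(p₂/p₁).
20·log₁₀(3.2) = 10.10 dB.

10.10 dB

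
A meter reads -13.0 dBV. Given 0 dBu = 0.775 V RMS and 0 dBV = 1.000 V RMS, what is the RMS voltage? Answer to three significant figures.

V = 1.000 V × 10^(-13.0/20).
= 1.000 × 0.2239 = 0.224 V.

0.224 V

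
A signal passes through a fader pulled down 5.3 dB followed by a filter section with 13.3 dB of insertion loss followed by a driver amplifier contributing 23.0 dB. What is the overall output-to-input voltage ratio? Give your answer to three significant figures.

1.66

Net gain = (−5.3) + (−13.3) + 23.0 = 4.4 dB.
Voltage ratio = 10^(4.4/20) = 1.66.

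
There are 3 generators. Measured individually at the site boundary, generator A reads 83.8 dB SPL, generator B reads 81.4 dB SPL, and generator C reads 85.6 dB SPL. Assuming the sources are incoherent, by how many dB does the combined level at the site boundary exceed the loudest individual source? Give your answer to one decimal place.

Uncorrelated sources add in intensity (power), not in dB.
L_total = 10·log₁₀(10^(83.8/10) + 10^(81.4/10) + 10^(85.6/10)) = 88.70 dB SPL.
Excess over the loudest (85.6 dB): 88.70 − 85.6 = 3.1 dB.

3.1 dB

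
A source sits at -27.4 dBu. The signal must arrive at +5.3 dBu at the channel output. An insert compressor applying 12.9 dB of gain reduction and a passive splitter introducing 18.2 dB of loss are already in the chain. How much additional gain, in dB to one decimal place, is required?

63.8 dB

The required make-up gain is the shortfall in the dB sum.
G = +5.3 − (-27.4) + 12.9 + 18.2 = 63.8 dB.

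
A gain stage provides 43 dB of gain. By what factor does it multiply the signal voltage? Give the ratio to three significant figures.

Voltage ratio = 10^(dB/20).
10^(43/20) = 10^(2.150) = 141.

141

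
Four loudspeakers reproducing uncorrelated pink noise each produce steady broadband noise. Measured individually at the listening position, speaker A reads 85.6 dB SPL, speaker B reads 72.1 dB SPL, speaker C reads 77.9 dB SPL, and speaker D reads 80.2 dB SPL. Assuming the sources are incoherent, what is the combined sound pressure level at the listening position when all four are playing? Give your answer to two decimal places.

87.37 dB SPL

Uncorrelated sources add in intensity (power), not in dB.
L_total = 10·log₁₀(10^(85.6/10) + 10^(72.1/10) + 10^(77.9/10) + 10^(80.2/10)) = 10·log₁₀(545700000) = 87.37 dB SPL.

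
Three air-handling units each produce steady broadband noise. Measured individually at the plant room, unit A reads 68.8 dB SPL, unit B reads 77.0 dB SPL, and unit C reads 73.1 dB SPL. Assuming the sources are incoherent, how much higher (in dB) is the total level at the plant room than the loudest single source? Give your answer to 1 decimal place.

1.9 dB

Incoherent sources sum as intensities:
L_total = 10·log₁₀(10^(68.8/10) + 10^(77.0/10) + 10^(73.1/10)) = 78.93 dB SPL.
Excess over the loudest (77.0 dB): 78.93 − 77.0 = 1.9 dB.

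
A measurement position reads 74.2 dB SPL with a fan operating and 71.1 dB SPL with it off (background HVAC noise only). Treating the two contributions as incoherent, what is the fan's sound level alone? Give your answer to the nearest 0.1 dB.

Remove the background by subtracting linear intensities:
L_src = 10·log₁₀(10^(74.2/10) − 10^(71.1/10)) = 10·log₁₀(13420000) = 71.3 dB SPL.

71.3 dB SPL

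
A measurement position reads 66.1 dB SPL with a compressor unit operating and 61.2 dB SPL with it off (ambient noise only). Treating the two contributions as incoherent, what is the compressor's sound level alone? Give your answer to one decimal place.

Background correction is a power subtraction:
L_src = 10·log₁₀(10^(66.1/10) − 10^(61.2/10)) = 10·log₁₀(2756000) = 64.4 dB SPL.

64.4 dB SPL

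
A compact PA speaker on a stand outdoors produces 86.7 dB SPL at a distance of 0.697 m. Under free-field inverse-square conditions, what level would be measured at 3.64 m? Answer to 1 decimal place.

72.3 dB SPL

Inverse-square spreading gives ΔL = −20·log₁₀(d₂/d₁).
ΔL = −20·log₁₀(3.64/0.697) = -14.36 dB, so L₂ = 86.7 + (-14.36) = 72.3 dB SPL.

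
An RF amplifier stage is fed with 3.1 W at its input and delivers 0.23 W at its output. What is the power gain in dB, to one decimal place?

For a power ratio, dB = 10·log₁₀(P₂/P₁).
10·log₁₀(0.23/3.1) = 10·log₁₀(0.07419) = -11.3 dB.

-11.3 dB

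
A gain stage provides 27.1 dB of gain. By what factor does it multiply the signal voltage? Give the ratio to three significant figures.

22.6

Voltage ratio = 10^(dB/20).
10^(27.1/20) = 10^(1.355) = 22.6.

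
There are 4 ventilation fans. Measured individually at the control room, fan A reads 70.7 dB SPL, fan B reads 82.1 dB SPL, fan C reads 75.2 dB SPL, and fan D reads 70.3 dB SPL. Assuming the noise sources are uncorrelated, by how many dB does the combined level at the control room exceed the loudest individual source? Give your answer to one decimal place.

Incoherent sources sum as intensities:
L_total = 10·log₁₀(10^(70.7/10) + 10^(82.1/10) + 10^(75.2/10) + 10^(70.3/10)) = 83.38 dB SPL.
Excess over the loudest (82.1 dB): 83.38 − 82.1 = 1.3 dB.

1.3 dB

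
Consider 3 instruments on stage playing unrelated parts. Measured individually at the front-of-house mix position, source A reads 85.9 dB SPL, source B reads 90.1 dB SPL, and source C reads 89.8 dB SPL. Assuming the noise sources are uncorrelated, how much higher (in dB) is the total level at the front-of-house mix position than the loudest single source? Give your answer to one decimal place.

3.6 dB

Add the sources as powers (linear), then convert back to dB:
L_total = 10·log₁₀(10^(85.9/10) + 10^(90.1/10) + 10^(89.8/10)) = 93.74 dB SPL.
Excess over the loudest (90.1 dB): 93.74 − 90.1 = 3.6 dB.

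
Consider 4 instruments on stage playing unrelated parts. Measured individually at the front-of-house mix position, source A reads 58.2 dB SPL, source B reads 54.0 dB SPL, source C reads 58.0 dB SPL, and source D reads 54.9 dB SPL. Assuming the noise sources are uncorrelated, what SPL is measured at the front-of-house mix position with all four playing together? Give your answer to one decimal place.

Add the sources as powers (linear), then convert back to dB:
L_total = 10·log₁₀(10^(58.2/10) + 10^(54.0/10) + 10^(58.0/10) + 10^(54.9/10)) = 10·log₁₀(1852000) = 62.7 dB SPL.

62.7 dB SPL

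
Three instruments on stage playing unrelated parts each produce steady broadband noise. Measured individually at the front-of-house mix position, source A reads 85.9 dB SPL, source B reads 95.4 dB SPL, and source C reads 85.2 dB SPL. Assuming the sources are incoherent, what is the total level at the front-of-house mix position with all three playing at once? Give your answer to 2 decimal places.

96.22 dB SPL

Incoherent sources sum as intensities:
L_total = 10·log₁₀(10^(85.9/10) + 10^(95.4/10) + 10^(85.2/10)) = 10·log₁₀(4188000000) = 96.22 dB SPL.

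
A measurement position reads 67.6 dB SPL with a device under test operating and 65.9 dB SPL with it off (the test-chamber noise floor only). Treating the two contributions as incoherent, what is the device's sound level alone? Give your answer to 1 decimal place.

62.7 dB SPL

Remove the background by subtracting linear intensities:
L_src = 10·log₁₀(10^(67.6/10) − 10^(65.9/10)) = 10·log₁₀(1864000) = 62.7 dB SPL.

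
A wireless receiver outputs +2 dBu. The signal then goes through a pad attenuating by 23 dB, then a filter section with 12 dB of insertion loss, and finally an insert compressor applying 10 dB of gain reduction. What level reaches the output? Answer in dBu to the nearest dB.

-43 dBu

Gain stages sum in dB:
+2 − 23 − 12 − 10 = -43 dBu.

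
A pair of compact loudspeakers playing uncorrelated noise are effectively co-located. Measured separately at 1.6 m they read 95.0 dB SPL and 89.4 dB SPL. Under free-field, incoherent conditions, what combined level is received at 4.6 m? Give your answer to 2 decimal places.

Combined at 1.6 m: 10·log₁₀(10^(95.0/10)+10^(89.4/10)) = 96.057 dB SPL.
Then apply −20·log₁₀(4.6/1.6) = -9.173 dB → 86.88 dB SPL.

86.88 dB SPL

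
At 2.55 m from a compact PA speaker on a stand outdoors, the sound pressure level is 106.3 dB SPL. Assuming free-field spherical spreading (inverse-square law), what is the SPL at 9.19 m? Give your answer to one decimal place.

For a point source in a free field, ΔL = −20·log₁₀(d₂/d₁).
ΔL = −20·log₁₀(9.19/2.55) = -11.14 dB, so L₂ = 106.3 + (-11.14) = 95.2 dB SPL.

95.2 dB SPL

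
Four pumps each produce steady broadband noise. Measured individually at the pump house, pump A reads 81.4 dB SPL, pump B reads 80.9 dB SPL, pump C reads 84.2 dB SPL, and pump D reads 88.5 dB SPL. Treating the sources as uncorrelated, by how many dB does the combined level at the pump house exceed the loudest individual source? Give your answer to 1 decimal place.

2.4 dB

Uncorrelated sources add in intensity (power), not in dB.
L_total = 10·log₁₀(10^(81.4/10) + 10^(80.9/10) + 10^(84.2/10) + 10^(88.5/10)) = 90.91 dB SPL.
Excess over the loudest (88.5 dB): 90.91 − 88.5 = 2.4 dB.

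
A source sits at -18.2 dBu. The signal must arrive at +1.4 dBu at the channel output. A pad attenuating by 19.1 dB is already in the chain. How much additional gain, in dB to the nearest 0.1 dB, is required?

38.7 dB

The required make-up gain is the shortfall in the dB sum.
G = +1.4 − (-18.2) + 19.1 = 38.7 dB.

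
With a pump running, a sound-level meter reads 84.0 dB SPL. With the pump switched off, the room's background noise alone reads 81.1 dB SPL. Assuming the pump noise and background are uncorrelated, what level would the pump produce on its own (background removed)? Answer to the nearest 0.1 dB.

Subtract intensities: L_src = 10·log₁₀(10^(L_total/10) − 10^(L_bg/10)).
L_src = 10·log₁₀(10^(84.0/10) − 10^(81.1/10)) = 10·log₁₀(122400000) = 80.9 dB SPL.

80.9 dB SPL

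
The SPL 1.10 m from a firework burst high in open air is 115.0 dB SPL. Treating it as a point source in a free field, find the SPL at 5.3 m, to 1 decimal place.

101.3 dB SPL

Free-field point source: level drops by 20·log₁₀ of the distance ratio.
ΔL = −20·log₁₀(5.3/1.10) = -13.66 dB, so L₂ = 115.0 + (-13.66) = 101.3 dB SPL.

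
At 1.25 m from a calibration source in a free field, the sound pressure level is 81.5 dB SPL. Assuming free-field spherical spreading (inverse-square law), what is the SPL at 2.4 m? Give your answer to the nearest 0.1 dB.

75.8 dB SPL

Free-field point source: level drops by 20·log₁₀ of the distance ratio.
ΔL = −20·log₁₀(2.4/1.25) = -5.67 dB, so L₂ = 81.5 + (-5.67) = 75.8 dB SPL.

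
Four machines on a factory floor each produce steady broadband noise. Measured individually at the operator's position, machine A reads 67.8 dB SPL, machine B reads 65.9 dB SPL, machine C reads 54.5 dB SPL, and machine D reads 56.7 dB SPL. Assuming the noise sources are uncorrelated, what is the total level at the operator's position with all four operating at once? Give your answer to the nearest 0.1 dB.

Add the sources as powers (linear), then convert back to dB:
L_total = 10·log₁₀(10^(67.8/10) + 10^(65.9/10) + 10^(54.5/10) + 10^(56.7/10)) = 10·log₁₀(10670000) = 70.3 dB SPL.

70.3 dB SPL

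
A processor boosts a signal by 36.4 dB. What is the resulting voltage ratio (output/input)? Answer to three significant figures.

66.1

Voltage ratio = 10^(dB/20).
10^(36.4/20) = 10^(1.820) = 66.1.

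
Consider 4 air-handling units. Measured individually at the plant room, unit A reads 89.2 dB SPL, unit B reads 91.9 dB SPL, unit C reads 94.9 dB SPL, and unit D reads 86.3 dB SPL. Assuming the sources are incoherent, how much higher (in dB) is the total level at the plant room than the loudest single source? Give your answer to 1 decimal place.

Add the sources as powers (linear), then convert back to dB:
L_total = 10·log₁₀(10^(89.2/10) + 10^(91.9/10) + 10^(94.9/10) + 10^(86.3/10)) = 97.71 dB SPL.
Excess over the loudest (94.9 dB): 97.71 − 94.9 = 2.8 dB.

2.8 dB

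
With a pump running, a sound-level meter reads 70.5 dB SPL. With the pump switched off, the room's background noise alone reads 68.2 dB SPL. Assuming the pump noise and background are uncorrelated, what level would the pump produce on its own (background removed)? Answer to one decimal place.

66.6 dB SPL

Remove the background by subtracting linear intensities:
L_src = 10·log₁₀(10^(70.5/10) − 10^(68.2/10)) = 10·log₁₀(4613000) = 66.6 dB SPL.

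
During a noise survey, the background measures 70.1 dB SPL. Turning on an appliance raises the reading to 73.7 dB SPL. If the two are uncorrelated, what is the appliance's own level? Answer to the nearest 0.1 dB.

71.2 dB SPL

Background correction is a power subtraction:
L_src = 10·log₁₀(10^(73.7/10) − 10^(70.1/10)) = 10·log₁₀(13210000) = 71.2 dB SPL.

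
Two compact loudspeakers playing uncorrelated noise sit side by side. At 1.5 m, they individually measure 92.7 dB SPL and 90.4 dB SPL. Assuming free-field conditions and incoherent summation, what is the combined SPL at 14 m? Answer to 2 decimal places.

Combined at 1.5 m: 10·log₁₀(10^(92.7/10)+10^(90.4/10)) = 94.711 dB SPL.
Then apply −20·log₁₀(14/1.5) = -19.401 dB → 75.31 dB SPL.

75.31 dB SPL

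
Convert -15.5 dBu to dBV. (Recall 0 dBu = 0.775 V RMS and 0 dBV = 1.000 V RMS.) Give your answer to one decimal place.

The offset between the scales is 20·log₁₀(0.775/1.000) = −2.214 dB.
So dBV = -15.5 − 2.214 = -17.7 dBV.

-17.7 dBV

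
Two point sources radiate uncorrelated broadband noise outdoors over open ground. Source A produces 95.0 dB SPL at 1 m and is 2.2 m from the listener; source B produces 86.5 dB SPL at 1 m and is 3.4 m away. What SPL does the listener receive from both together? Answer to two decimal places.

At the listener: L_A = 95.0 − 20·log₁₀(2.2) = 88.152 dB; L_B = 86.5 − 20·log₁₀(3.4) = 75.870 dB.
Combined: 10·log₁₀(10^(88.152/10)+10^(75.870/10)) = 88.40 dB SPL.

88.40 dB SPL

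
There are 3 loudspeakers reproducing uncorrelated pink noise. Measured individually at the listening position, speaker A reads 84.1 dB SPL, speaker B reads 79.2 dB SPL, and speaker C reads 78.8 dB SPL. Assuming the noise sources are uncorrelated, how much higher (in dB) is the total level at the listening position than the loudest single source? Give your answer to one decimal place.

Add the sources as powers (linear), then convert back to dB:
L_total = 10·log₁₀(10^(84.1/10) + 10^(79.2/10) + 10^(78.8/10)) = 86.19 dB SPL.
Excess over the loudest (84.1 dB): 86.19 − 84.1 = 2.1 dB.

2.1 dB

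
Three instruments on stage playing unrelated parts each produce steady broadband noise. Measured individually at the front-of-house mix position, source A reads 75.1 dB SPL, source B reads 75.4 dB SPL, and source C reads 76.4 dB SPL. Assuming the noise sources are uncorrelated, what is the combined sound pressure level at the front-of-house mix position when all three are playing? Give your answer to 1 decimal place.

Uncorrelated sources add in intensity (power), not in dB.
L_total = 10·log₁₀(10^(75.1/10) + 10^(75.4/10) + 10^(76.4/10)) = 10·log₁₀(110700000) = 80.4 dB SPL.

80.4 dB SPL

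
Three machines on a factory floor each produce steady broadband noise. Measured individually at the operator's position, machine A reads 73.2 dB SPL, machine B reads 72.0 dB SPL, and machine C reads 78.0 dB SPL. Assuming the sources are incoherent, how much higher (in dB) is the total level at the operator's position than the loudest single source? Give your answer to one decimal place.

Uncorrelated sources add in intensity (power), not in dB.
L_total = 10·log₁₀(10^(73.2/10) + 10^(72.0/10) + 10^(78.0/10)) = 79.99 dB SPL.
Excess over the loudest (78.0 dB): 79.99 − 78.0 = 2.0 dB.

2.0 dB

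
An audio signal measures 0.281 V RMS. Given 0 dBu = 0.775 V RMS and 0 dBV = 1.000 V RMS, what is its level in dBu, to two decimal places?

-8.81 dBu

dBu = 20·log₁₀(V / 0.775 V).
20·log₁₀(0.281/0.775) = -8.81 dBu.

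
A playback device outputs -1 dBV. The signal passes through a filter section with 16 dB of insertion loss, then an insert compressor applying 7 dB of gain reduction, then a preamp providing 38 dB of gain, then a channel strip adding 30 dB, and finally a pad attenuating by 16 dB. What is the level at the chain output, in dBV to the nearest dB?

Cascaded gains and losses add directly in dB.
-1 − 16 − 7 + 38 + 30 − 16 = +28 dBV.

+28 dBV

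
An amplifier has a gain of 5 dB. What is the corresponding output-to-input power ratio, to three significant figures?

3.16

Power ratio = 10^(dB/10).
10^(5/10) = 10^(0.5000) = 3.16.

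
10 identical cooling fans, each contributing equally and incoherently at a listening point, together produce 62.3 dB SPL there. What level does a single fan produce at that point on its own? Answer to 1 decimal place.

52.3 dB SPL

10 equal incoherent sources add 10·log₁₀(10) = 10.00 dB over one source.
L_one = 62.3 − 10.00 = 52.3 dB SPL.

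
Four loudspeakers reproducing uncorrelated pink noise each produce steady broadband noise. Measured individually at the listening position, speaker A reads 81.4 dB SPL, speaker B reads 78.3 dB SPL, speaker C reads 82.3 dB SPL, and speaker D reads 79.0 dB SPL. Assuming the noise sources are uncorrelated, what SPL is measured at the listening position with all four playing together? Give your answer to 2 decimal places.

Add the sources as powers (linear), then convert back to dB:
L_total = 10·log₁₀(10^(81.4/10) + 10^(78.3/10) + 10^(82.3/10) + 10^(79.0/10)) = 10·log₁₀(454900000) = 86.58 dB SPL.

86.58 dB SPL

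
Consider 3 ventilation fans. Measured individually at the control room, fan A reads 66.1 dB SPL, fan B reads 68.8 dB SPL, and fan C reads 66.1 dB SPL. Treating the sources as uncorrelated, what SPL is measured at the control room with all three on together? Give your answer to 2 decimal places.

71.97 dB SPL

Add the sources as powers (linear), then convert back to dB:
L_total = 10·log₁₀(10^(66.1/10) + 10^(68.8/10) + 10^(66.1/10)) = 10·log₁₀(15730000) = 71.97 dB SPL.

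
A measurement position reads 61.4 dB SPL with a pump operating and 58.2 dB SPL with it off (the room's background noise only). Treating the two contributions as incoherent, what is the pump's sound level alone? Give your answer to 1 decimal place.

58.6 dB SPL

Remove the background by subtracting linear intensities:
L_src = 10·log₁₀(10^(61.4/10) − 10^(58.2/10)) = 10·log₁₀(719700) = 58.6 dB SPL.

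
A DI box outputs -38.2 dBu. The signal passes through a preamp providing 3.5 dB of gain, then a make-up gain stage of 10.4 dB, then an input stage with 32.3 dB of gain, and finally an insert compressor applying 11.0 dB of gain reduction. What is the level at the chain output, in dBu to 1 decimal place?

Cascaded gains and losses add directly in dB.
-38.2 + 3.5 + 10.4 + 32.3 − 11.0 = -3.0 dBu.

-3.0 dBu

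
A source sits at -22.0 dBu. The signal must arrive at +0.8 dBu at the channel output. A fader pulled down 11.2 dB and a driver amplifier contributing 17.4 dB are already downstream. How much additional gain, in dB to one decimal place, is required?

The required make-up gain is the shortfall in the dB sum.
G = +0.8 − (-22.0) + 11.2 − 17.4 = 16.6 dB.

16.6 dB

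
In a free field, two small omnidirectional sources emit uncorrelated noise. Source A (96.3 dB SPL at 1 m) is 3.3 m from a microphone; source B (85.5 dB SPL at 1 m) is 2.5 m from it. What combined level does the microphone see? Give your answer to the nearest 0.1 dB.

86.5 dB SPL

At the listener: L_A = 96.3 − 20·log₁₀(3.3) = 85.93 dB; L_B = 85.5 − 20·log₁₀(2.5) = 77.54 dB.
Combined: 10·log₁₀(10^(85.93/10)+10^(77.54/10)) = 86.5 dB SPL.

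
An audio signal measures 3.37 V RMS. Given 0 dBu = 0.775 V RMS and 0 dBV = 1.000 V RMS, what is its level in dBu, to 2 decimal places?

dBu = 20·log₁₀(V / 0.775 V).
20·log₁₀(3.37/0.775) = +12.77 dBu.

+12.77 dBu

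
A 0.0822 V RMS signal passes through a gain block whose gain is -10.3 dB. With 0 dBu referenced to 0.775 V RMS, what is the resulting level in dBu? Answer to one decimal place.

-29.8 dBu

Input level: 20·log₁₀(0.0822/0.775) = -19.49 dBu.
Output: -19.49 − 10.3 = -29.8 dBu.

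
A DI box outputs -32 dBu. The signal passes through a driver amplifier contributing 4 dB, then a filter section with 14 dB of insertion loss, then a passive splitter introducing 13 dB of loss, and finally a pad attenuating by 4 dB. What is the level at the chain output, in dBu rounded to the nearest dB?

Gain stages sum in dB:
-32 + 4 − 14 − 13 − 4 = -59 dBu.

-59 dBu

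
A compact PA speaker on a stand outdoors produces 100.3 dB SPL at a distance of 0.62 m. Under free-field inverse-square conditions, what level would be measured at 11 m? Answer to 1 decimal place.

75.3 dB SPL

For a point source in a free field, ΔL = −20·log₁₀(d₂/d₁).
ΔL = −20·log₁₀(11/0.62) = -24.98 dB, so L₂ = 100.3 + (-24.98) = 75.3 dB SPL.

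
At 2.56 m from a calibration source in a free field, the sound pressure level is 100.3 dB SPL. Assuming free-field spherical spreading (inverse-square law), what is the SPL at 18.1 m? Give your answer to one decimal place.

For a point source in a free field, ΔL = −20·log₁₀(d₂/d₁).
ΔL = −20·log₁₀(18.1/2.56) = -16.99 dB, so L₂ = 100.3 + (-16.99) = 83.3 dB SPL.

83.3 dB SPL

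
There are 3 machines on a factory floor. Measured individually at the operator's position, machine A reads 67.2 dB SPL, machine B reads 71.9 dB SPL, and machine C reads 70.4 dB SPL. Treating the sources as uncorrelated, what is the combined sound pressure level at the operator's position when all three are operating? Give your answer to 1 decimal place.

75.0 dB SPL

Incoherent sources sum as intensities:
L_total = 10·log₁₀(10^(67.2/10) + 10^(71.9/10) + 10^(70.4/10)) = 10·log₁₀(31700000) = 75.0 dB SPL.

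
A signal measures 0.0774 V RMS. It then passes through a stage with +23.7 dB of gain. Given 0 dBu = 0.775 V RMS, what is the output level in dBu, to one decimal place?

Input level: 20·log₁₀(0.0774/0.775) = -20.01 dBu.
Output: -20.01 + 23.7 = +3.7 dBu.

+3.7 dBu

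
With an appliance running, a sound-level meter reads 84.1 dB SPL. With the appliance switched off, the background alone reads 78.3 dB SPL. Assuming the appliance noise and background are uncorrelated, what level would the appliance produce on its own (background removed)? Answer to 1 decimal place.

Background correction is a power subtraction:
L_src = 10·log₁₀(10^(84.1/10) − 10^(78.3/10)) = 10·log₁₀(189400000) = 82.8 dB SPL.

82.8 dB SPL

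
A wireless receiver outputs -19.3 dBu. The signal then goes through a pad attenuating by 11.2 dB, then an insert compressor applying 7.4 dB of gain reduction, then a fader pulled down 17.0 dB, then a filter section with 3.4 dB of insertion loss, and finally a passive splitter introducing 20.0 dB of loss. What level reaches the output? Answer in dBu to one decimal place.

Cascaded gains and losses add directly in dB.
-19.3 − 11.2 − 7.4 − 17.0 − 3.4 − 20.0 = -78.3 dBu.

-78.3 dBu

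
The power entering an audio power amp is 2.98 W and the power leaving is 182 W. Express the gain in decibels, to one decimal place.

17.9 dB

For a power ratio, dB = 10·log₁₀(P₂/P₁).
10·log₁₀(182/2.98) = 10·log₁₀(61.07) = 17.9 dB.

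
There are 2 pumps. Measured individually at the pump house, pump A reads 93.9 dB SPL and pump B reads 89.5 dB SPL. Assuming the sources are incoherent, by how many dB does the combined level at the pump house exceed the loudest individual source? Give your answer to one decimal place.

1.3 dB

Incoherent sources sum as intensities:
L_total = 10·log₁₀(10^(93.9/10) + 10^(89.5/10)) = 95.25 dB SPL.
Excess over the loudest (93.9 dB): 95.25 − 93.9 = 1.3 dB.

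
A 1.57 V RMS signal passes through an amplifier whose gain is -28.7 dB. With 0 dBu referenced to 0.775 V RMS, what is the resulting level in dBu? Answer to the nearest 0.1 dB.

-22.6 dBu

Input level: 20·log₁₀(1.57/0.775) = 6.13 dBu.
Output: 6.13 − 28.7 = -22.6 dBu.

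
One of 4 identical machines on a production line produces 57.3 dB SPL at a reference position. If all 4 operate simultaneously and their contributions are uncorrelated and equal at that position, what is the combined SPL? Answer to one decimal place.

63.3 dB SPL

4 equal incoherent sources raise the level by 10·log₁₀(4) = 6.02 dB.
L_total = 57.3 + 6.02 = 63.3 dB SPL.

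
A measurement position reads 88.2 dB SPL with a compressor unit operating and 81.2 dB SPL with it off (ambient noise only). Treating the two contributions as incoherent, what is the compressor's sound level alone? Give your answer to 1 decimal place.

87.2 dB SPL

Background correction is a power subtraction:
L_src = 10·log₁₀(10^(88.2/10) − 10^(81.2/10)) = 10·log₁₀(528900000) = 87.2 dB SPL.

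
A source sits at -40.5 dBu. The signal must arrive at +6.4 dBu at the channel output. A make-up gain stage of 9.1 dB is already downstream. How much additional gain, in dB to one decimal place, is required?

The required make-up gain is the shortfall in the dB sum.
G = +6.4 − (-40.5) − 9.1 = 37.8 dB.

37.8 dB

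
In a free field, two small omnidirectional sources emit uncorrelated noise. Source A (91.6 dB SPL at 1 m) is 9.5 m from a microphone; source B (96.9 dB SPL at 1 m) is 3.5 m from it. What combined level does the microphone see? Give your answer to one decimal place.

At the listener: L_A = 91.6 − 20·log₁₀(9.5) = 72.05 dB; L_B = 96.9 − 20·log₁₀(3.5) = 86.02 dB.
Combined: 10·log₁₀(10^(72.05/10)+10^(86.02/10)) = 86.2 dB SPL.

86.2 dB SPL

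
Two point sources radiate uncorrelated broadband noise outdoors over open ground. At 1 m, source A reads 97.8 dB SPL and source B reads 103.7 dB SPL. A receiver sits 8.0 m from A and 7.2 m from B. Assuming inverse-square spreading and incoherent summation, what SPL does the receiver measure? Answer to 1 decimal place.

87.4 dB SPL

At the listener: L_A = 97.8 − 20·log₁₀(8.0) = 79.74 dB; L_B = 103.7 − 20·log₁₀(7.2) = 86.55 dB.
Combined: 10·log₁₀(10^(79.74/10)+10^(86.55/10)) = 87.4 dB SPL.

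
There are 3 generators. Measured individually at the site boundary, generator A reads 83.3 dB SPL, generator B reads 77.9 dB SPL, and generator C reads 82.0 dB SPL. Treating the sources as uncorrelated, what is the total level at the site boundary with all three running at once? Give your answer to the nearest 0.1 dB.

86.4 dB SPL

Incoherent sources sum as intensities:
L_total = 10·log₁₀(10^(83.3/10) + 10^(77.9/10) + 10^(82.0/10)) = 10·log₁₀(433900000) = 86.4 dB SPL.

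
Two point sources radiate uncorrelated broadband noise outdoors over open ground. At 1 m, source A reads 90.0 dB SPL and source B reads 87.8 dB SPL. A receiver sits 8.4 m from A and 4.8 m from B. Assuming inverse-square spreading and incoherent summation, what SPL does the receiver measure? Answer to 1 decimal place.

76.1 dB SPL

At the listener: L_A = 90.0 − 20·log₁₀(8.4) = 71.51 dB; L_B = 87.8 − 20·log₁₀(4.8) = 74.18 dB.
Combined: 10·log₁₀(10^(71.51/10)+10^(74.18/10)) = 76.1 dB SPL.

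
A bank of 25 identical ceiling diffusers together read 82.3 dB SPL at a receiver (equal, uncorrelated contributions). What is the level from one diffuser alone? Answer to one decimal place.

68.3 dB SPL

25 equal incoherent sources add 10·log₁₀(25) = 13.98 dB over one source.
L_one = 82.3 − 13.98 = 68.3 dB SPL.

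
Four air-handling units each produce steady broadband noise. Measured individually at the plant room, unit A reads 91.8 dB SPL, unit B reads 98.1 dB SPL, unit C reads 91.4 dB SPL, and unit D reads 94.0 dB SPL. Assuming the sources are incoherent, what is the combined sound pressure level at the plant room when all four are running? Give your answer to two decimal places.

100.74 dB SPL

Add the sources as powers (linear), then convert back to dB:
L_total = 10·log₁₀(10^(91.8/10) + 10^(98.1/10) + 10^(91.4/10) + 10^(94.0/10)) = 10·log₁₀(11862000000) = 100.74 dB SPL.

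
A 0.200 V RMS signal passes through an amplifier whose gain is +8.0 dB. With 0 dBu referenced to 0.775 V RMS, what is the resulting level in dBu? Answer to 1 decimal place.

-3.8 dBu

Input level: 20·log₁₀(0.200/0.775) = -11.77 dBu.
Output: -11.77 + 8.0 = -3.8 dBu.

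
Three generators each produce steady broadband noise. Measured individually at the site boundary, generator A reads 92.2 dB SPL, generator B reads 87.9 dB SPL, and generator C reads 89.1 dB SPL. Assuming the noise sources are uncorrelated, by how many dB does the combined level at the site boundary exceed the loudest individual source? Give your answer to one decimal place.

Add the sources as powers (linear), then convert back to dB:
L_total = 10·log₁₀(10^(92.2/10) + 10^(87.9/10) + 10^(89.1/10)) = 94.90 dB SPL.
Excess over the loudest (92.2 dB): 94.90 − 92.2 = 2.7 dB.

2.7 dB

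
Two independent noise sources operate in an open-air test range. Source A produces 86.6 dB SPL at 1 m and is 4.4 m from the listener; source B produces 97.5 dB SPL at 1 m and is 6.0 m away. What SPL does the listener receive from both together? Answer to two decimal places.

82.55 dB SPL

At the listener: L_A = 86.6 − 20·log₁₀(4.4) = 73.731 dB; L_B = 97.5 − 20·log₁₀(6.0) = 81.937 dB.
Combined: 10·log₁₀(10^(73.731/10)+10^(81.937/10)) = 82.55 dB SPL.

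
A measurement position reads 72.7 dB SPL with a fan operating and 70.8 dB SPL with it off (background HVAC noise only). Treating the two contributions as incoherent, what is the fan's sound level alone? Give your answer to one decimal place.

68.2 dB SPL

Remove the background by subtracting linear intensities:
L_src = 10·log₁₀(10^(72.7/10) − 10^(70.8/10)) = 10·log₁₀(6598000) = 68.2 dB SPL.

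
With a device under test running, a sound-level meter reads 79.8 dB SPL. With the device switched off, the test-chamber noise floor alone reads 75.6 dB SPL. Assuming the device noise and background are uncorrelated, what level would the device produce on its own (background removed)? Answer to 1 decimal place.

Subtract intensities: L_src = 10·log₁₀(10^(L_total/10) − 10^(L_bg/10)).
L_src = 10·log₁₀(10^(79.8/10) − 10^(75.6/10)) = 10·log₁₀(59190000) = 77.7 dB SPL.

77.7 dB SPL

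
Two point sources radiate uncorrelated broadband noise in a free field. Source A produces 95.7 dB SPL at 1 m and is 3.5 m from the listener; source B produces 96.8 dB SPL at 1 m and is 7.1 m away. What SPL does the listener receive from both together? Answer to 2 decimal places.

At the listener: L_A = 95.7 − 20·log₁₀(3.5) = 84.819 dB; L_B = 96.8 − 20·log₁₀(7.1) = 79.775 dB.
Combined: 10·log₁₀(10^(84.819/10)+10^(79.775/10)) = 86.00 dB SPL.

86.00 dB SPL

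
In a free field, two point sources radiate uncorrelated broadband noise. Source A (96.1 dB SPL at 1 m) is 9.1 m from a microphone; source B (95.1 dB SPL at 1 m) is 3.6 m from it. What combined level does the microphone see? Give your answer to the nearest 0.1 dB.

84.8 dB SPL

At the listener: L_A = 96.1 − 20·log₁₀(9.1) = 76.92 dB; L_B = 95.1 − 20·log₁₀(3.6) = 83.97 dB.
Combined: 10·log₁₀(10^(76.92/10)+10^(83.97/10)) = 84.8 dB SPL.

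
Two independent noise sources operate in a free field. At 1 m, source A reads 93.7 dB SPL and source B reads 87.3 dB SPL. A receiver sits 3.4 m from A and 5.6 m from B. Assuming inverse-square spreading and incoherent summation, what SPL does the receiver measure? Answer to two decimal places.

At the listener: L_A = 93.7 − 20·log₁₀(3.4) = 83.070 dB; L_B = 87.3 − 20·log₁₀(5.6) = 72.336 dB.
Combined: 10·log₁₀(10^(83.070/10)+10^(72.336/10)) = 83.42 dB SPL.

83.42 dB SPL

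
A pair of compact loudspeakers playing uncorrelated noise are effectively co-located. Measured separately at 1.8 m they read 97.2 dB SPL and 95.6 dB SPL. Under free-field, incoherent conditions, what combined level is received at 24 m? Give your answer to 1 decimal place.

77.0 dB SPL

Combined at 1.8 m: 10·log₁₀(10^(97.2/10)+10^(95.6/10)) = 99.48 dB SPL.
Then apply −20·log₁₀(24/1.8) = -22.50 dB → 77.0 dB SPL.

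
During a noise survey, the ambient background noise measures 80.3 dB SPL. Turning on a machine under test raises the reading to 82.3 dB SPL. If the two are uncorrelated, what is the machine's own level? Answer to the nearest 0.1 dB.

78.0 dB SPL

Background correction is a power subtraction:
L_src = 10·log₁₀(10^(82.3/10) − 10^(80.3/10)) = 10·log₁₀(62670000) = 78.0 dB SPL.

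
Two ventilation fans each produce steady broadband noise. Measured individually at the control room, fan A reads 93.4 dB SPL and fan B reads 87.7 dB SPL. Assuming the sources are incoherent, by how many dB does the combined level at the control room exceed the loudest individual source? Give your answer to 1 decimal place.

Incoherent sources sum as intensities:
L_total = 10·log₁₀(10^(93.4/10) + 10^(87.7/10)) = 94.44 dB SPL.
Excess over the loudest (93.4 dB): 94.44 − 93.4 = 1.0 dB.

1.0 dB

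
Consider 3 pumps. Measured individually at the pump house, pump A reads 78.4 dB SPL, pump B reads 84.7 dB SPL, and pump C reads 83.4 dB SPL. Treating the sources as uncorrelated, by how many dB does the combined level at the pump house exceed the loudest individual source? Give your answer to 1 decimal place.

3.0 dB

Uncorrelated sources add in intensity (power), not in dB.
L_total = 10·log₁₀(10^(78.4/10) + 10^(84.7/10) + 10^(83.4/10)) = 87.66 dB SPL.
Excess over the loudest (84.7 dB): 87.66 − 84.7 = 3.0 dB.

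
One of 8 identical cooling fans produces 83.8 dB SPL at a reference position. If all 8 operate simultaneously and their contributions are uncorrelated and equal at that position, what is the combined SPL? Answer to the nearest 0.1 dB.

92.8 dB SPL

8 equal incoherent sources raise the level by 10·log₁₀(8) = 9.03 dB.
L_total = 83.8 + 9.03 = 92.8 dB SPL.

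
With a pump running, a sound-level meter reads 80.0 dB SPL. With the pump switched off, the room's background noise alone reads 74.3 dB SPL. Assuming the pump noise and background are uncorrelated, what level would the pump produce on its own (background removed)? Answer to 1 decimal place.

Remove the background by subtracting linear intensities:
L_src = 10·log₁₀(10^(80.0/10) − 10^(74.3/10)) = 10·log₁₀(73080000) = 78.6 dB SPL.

78.6 dB SPL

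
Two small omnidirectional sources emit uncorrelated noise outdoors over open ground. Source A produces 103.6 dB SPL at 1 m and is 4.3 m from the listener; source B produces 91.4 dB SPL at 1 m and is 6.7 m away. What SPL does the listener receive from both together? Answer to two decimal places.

At the listener: L_A = 103.6 − 20·log₁₀(4.3) = 90.931 dB; L_B = 91.4 − 20·log₁₀(6.7) = 74.879 dB.
Combined: 10·log₁₀(10^(90.931/10)+10^(74.879/10)) = 91.04 dB SPL.

91.04 dB SPL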